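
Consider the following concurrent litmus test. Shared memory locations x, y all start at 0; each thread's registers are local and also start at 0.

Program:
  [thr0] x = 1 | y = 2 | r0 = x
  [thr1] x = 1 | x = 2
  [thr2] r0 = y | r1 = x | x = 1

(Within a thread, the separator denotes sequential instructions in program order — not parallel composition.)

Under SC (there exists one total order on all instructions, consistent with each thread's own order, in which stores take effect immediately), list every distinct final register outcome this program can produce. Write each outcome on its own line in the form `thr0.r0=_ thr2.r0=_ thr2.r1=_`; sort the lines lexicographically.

outcome vector order: (thr0.r0,thr2.r0,thr2.r1)
|SC outcomes| = 10

thr0.r0=1 thr2.r0=0 thr2.r1=0
thr0.r0=1 thr2.r0=0 thr2.r1=1
thr0.r0=1 thr2.r0=0 thr2.r1=2
thr0.r0=1 thr2.r0=2 thr2.r1=1
thr0.r0=1 thr2.r0=2 thr2.r1=2
thr0.r0=2 thr2.r0=0 thr2.r1=0
thr0.r0=2 thr2.r0=0 thr2.r1=1
thr0.r0=2 thr2.r0=0 thr2.r1=2
thr0.r0=2 thr2.r0=2 thr2.r1=1
thr0.r0=2 thr2.r0=2 thr2.r1=2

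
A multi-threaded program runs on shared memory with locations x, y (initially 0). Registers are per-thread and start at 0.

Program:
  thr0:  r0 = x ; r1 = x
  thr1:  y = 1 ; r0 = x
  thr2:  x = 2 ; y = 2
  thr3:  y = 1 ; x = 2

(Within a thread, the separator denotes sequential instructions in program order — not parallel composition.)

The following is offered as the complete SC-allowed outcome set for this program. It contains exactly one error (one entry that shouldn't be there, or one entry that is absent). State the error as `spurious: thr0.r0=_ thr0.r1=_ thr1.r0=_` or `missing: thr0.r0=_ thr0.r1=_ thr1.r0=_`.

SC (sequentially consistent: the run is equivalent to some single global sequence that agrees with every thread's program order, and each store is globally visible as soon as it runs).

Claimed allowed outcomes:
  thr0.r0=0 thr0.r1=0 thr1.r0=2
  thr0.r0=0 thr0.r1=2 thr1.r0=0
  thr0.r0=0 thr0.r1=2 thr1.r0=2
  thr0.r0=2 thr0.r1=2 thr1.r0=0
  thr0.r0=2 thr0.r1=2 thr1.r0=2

missing: thr0.r0=0 thr0.r1=0 thr1.r0=0

outcome vector order: (thr0.r0,thr0.r1,thr1.r0)
SC: 6 outcomes — {(0,0,0); (0,0,2); (0,2,0); (0,2,2); (2,2,0); (2,2,2)}
SC∖claimed = {(0,0,0)}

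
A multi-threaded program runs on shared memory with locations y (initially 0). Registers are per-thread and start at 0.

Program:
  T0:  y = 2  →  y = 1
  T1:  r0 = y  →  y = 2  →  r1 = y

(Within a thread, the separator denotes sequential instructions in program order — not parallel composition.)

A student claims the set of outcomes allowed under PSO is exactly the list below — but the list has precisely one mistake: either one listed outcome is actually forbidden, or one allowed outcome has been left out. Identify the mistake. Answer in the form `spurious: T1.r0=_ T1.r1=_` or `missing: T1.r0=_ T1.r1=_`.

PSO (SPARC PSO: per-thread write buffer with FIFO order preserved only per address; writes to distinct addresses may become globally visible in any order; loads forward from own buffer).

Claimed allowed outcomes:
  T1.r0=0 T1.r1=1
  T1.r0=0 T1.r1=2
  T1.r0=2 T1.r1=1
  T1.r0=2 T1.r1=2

outcome vector order: (T1.r0,T1.r1)
under PSO → <0 1> <0 2> <1 2> <2 1> <2 2>
PSO∖claimed = {<1 2>}

missing: T1.r0=1 T1.r1=2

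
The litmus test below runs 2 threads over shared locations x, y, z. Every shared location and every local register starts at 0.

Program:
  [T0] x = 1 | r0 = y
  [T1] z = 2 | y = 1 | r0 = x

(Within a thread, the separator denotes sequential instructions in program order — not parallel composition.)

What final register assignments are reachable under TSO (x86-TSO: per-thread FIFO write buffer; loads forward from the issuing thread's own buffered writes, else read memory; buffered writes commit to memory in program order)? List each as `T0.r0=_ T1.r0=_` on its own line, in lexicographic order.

T0.r0=0 T1.r0=0
T0.r0=0 T1.r0=1
T0.r0=1 T1.r0=0
T0.r0=1 T1.r0=1

outcome vector order: (T0.r0,T1.r0)
|TSO outcomes| = 4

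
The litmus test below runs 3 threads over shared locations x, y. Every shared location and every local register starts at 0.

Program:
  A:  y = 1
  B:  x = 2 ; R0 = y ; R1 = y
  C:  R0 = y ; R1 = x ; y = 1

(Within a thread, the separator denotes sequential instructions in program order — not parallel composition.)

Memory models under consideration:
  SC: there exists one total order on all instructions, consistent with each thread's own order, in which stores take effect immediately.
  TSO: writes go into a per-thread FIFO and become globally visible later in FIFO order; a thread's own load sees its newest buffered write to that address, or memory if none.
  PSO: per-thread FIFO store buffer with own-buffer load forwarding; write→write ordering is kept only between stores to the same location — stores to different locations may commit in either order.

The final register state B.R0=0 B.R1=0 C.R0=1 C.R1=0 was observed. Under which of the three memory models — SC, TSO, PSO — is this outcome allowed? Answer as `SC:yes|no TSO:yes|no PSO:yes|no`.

outcome vector order: (B.R0,B.R1,C.R0,C.R1)
[SC] allowed = {(0,0,0,0); (0,0,0,2); (0,0,1,2); (0,1,0,0); (0,1,0,2); (0,1,1,2); (1,1,0,0); (1,1,0,2); (1,1,1,0); (1,1,1,2)}
[TSO] allowed = {(0,0,0,0); (0,0,0,2); (0,0,1,0); (0,0,1,2); (0,1,0,0); (0,1,0,2); (0,1,1,0); (0,1,1,2); (1,1,0,0); (1,1,0,2); (1,1,1,0); (1,1,1,2)}
[PSO] allowed = {(0,0,0,0); (0,0,0,2); (0,0,1,0); (0,0,1,2); (0,1,0,0); (0,1,0,2); (0,1,1,0); (0,1,1,2); (1,1,0,0); (1,1,0,2); (1,1,1,0); (1,1,1,2)}
target (0,0,1,0) ∈ {TSO,PSO}

SC:no TSO:yes PSO:yes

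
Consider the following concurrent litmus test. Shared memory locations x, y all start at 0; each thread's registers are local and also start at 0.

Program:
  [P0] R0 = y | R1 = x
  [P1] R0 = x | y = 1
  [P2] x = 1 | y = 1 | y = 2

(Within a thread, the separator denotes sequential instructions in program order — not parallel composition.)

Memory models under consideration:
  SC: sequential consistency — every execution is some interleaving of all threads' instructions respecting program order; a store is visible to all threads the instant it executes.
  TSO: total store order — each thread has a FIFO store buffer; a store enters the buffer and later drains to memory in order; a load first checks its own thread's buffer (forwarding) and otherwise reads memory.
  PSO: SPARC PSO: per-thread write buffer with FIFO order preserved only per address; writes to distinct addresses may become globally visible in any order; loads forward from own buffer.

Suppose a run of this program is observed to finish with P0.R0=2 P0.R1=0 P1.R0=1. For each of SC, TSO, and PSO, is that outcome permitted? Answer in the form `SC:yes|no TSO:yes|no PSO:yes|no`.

SC:no TSO:no PSO:yes

outcome vector order: (P0.R0,P0.R1,P1.R0)
[SC] allowed = {000, 001, 010, 011, 100, 110, 111, 210, 211}
[TSO] allowed = {000, 001, 010, 011, 100, 110, 111, 210, 211}
[PSO] allowed = {000, 001, 010, 011, 100, 101, 110, 111, 200, 201, 210, 211}
target 201 ∈ {PSO}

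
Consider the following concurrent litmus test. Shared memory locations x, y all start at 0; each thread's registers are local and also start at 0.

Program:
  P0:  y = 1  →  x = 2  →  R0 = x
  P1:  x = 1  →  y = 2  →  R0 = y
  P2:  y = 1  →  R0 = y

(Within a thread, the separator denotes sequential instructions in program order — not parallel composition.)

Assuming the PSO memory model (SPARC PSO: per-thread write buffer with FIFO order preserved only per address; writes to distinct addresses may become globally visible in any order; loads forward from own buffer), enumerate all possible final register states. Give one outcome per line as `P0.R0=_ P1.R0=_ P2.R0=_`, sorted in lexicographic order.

outcome vector order: (P0.R0,P1.R0,P2.R0)
|PSO outcomes| = 8

P0.R0=1 P1.R0=1 P2.R0=1
P0.R0=1 P1.R0=1 P2.R0=2
P0.R0=1 P1.R0=2 P2.R0=1
P0.R0=1 P1.R0=2 P2.R0=2
P0.R0=2 P1.R0=1 P2.R0=1
P0.R0=2 P1.R0=1 P2.R0=2
P0.R0=2 P1.R0=2 P2.R0=1
P0.R0=2 P1.R0=2 P2.R0=2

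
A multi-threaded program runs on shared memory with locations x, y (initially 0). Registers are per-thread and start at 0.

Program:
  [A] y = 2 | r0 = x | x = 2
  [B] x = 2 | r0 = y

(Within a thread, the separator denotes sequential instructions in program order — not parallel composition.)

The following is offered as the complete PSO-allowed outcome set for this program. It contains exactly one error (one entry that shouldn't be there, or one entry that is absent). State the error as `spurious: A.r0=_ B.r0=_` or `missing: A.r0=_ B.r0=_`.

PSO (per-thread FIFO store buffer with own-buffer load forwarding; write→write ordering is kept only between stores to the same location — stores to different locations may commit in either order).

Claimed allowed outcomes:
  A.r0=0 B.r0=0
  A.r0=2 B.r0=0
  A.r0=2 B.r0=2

outcome vector order: (A.r0,B.r0)
PSO (4): <0 0> <0 2> <2 0> <2 2>
PSO∖claimed = {<0 2>}

missing: A.r0=0 B.r0=2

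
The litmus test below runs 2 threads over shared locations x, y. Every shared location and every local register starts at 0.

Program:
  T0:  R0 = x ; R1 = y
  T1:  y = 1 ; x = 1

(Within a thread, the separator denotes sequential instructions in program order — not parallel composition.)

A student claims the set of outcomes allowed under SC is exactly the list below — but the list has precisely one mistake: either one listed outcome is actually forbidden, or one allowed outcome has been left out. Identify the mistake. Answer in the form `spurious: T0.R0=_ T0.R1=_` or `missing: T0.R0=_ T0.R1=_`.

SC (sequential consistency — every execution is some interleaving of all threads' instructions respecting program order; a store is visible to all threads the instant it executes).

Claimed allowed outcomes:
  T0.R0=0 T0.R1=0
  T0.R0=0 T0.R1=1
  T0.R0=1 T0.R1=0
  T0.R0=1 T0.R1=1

outcome vector order: (T0.R0,T0.R1)
SC: 3 outcomes — {00 01 11}
claimed∖SC = {10}

spurious: T0.R0=1 T0.R1=0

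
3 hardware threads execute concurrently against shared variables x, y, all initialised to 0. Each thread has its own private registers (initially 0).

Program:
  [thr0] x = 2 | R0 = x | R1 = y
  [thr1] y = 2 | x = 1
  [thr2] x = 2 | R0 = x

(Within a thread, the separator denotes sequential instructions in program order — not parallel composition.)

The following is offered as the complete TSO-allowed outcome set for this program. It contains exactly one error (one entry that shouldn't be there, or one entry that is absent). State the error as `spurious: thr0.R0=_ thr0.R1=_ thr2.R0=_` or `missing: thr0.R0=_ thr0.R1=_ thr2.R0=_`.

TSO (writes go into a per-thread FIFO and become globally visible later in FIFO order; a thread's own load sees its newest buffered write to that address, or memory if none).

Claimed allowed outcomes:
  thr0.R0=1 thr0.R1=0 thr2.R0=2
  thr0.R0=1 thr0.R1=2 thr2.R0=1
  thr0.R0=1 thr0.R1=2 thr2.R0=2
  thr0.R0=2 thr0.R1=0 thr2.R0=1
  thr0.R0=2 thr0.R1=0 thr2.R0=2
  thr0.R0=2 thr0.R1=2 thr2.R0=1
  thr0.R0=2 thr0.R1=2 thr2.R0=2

outcome vector order: (thr0.R0,thr0.R1,thr2.R0)
TSO (6): 1/2/1, 1/2/2, 2/0/1, 2/0/2, 2/2/1, 2/2/2
claimed∖TSO = {1/0/2}

spurious: thr0.R0=1 thr0.R1=0 thr2.R0=2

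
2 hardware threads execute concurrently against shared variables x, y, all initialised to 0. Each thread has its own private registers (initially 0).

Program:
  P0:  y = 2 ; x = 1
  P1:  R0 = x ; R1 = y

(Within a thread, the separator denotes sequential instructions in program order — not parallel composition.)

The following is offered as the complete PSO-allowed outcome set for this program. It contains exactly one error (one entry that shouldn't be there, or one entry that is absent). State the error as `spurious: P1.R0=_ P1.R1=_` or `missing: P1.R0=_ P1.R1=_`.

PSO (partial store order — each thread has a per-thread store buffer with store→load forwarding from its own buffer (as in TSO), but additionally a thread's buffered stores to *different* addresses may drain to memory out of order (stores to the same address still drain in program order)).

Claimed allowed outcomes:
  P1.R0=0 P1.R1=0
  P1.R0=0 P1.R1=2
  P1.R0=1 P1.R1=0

missing: P1.R0=1 P1.R1=2

outcome vector order: (P1.R0,P1.R1)
[PSO] allowed = {00; 02; 10; 12}
PSO∖claimed = {12}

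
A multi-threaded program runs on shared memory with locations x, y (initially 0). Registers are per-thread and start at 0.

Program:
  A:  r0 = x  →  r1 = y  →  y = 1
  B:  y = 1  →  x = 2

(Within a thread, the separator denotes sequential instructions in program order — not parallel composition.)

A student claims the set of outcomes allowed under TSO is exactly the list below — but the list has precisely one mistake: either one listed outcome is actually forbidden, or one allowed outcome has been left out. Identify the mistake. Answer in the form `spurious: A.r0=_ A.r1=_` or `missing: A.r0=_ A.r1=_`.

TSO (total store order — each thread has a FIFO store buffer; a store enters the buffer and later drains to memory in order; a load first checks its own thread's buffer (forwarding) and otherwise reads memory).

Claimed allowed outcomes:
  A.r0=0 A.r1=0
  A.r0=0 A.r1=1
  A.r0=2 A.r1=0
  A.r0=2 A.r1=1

spurious: A.r0=2 A.r1=0

outcome vector order: (A.r0,A.r1)
[TSO] allowed = {<0 0>, <0 1>, <2 1>}
claimed∖TSO = {<2 0>}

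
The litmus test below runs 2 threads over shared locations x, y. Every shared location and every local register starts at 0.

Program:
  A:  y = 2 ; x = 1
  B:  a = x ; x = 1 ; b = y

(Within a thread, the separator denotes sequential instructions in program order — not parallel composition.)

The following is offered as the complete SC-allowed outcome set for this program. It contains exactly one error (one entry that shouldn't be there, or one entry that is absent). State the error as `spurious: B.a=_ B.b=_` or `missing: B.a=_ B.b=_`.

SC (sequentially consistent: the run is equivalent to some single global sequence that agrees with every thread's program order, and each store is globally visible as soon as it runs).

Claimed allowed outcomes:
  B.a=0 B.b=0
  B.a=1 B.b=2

missing: B.a=0 B.b=2

outcome vector order: (B.a,B.b)
under SC → <0 0> <0 2> <1 2>
SC∖claimed = {<0 2>}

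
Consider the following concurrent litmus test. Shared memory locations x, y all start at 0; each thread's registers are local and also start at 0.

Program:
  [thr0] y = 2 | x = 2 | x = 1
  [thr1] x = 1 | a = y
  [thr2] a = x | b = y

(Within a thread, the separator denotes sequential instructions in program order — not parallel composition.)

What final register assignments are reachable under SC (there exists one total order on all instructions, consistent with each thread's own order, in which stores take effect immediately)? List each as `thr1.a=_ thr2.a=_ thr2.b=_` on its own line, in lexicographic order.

outcome vector order: (thr1.a,thr2.a,thr2.b)
|SC outcomes| = 10

thr1.a=0 thr2.a=0 thr2.b=0
thr1.a=0 thr2.a=0 thr2.b=2
thr1.a=0 thr2.a=1 thr2.b=0
thr1.a=0 thr2.a=1 thr2.b=2
thr1.a=0 thr2.a=2 thr2.b=2
thr1.a=2 thr2.a=0 thr2.b=0
thr1.a=2 thr2.a=0 thr2.b=2
thr1.a=2 thr2.a=1 thr2.b=0
thr1.a=2 thr2.a=1 thr2.b=2
thr1.a=2 thr2.a=2 thr2.b=2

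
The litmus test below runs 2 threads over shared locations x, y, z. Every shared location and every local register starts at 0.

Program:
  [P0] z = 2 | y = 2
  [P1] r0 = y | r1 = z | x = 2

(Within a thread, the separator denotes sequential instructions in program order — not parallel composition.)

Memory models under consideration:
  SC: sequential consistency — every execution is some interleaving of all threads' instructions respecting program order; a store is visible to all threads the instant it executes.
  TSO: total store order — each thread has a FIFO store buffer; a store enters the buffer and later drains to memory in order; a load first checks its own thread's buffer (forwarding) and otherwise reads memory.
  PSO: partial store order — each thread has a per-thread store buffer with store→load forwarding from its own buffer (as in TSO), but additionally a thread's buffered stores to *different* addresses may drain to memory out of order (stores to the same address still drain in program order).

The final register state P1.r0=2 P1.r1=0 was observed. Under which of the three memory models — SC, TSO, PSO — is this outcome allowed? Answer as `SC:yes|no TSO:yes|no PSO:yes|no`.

SC:no TSO:no PSO:yes

outcome vector order: (P1.r0,P1.r1)
SC (3): 0/0; 0/2; 2/2
TSO (3): 0/0; 0/2; 2/2
PSO (4): 0/0; 0/2; 2/0; 2/2
target 2/0 ∈ {PSO}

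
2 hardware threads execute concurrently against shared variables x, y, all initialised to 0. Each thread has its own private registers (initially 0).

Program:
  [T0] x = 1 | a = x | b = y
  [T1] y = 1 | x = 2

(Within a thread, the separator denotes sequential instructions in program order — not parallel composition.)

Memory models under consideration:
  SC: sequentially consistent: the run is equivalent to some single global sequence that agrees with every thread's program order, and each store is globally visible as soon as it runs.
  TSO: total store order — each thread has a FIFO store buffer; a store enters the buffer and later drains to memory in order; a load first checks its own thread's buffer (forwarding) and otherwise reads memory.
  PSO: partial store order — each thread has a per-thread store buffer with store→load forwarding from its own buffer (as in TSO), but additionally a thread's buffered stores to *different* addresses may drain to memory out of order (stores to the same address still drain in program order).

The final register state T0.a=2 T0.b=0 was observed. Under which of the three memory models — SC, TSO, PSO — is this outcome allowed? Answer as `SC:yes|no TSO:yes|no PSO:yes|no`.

outcome vector order: (T0.a,T0.b)
SC (3): 10 11 21
TSO (3): 10 11 21
PSO (4): 10 11 20 21
target 20 ∈ {PSO}

SC:no TSO:no PSO:yes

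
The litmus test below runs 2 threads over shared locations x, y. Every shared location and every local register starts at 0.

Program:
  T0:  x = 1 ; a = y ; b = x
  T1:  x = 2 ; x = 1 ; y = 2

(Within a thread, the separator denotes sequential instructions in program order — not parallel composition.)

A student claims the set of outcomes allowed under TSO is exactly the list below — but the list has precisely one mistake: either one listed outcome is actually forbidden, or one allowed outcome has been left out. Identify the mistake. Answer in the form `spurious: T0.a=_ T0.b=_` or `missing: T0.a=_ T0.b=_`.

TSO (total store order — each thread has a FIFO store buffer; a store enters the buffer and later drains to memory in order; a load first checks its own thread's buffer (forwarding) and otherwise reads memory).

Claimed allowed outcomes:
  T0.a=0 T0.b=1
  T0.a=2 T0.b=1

outcome vector order: (T0.a,T0.b)
TSO: 3 outcomes — {<0 1> <0 2> <2 1>}
TSO∖claimed = {<0 2>}

missing: T0.a=0 T0.b=2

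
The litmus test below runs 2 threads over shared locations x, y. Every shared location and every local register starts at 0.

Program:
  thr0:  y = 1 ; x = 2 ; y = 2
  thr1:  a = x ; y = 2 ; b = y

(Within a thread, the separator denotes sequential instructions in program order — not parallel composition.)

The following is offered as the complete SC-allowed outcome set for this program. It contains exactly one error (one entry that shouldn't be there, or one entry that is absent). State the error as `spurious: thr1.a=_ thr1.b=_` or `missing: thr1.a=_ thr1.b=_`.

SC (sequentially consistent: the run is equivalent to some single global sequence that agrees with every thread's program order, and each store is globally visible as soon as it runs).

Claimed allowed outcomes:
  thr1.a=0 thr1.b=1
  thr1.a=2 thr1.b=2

missing: thr1.a=0 thr1.b=2

outcome vector order: (thr1.a,thr1.b)
SC: 3 outcomes — {01 02 22}
SC∖claimed = {02}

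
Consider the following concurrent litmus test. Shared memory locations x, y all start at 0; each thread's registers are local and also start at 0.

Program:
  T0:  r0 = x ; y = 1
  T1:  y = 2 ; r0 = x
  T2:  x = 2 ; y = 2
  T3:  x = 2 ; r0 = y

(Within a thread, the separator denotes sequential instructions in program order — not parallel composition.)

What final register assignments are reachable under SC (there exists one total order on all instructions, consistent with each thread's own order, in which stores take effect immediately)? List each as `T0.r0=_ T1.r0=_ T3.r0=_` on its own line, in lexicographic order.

T0.r0=0 T1.r0=0 T3.r0=1
T0.r0=0 T1.r0=0 T3.r0=2
T0.r0=0 T1.r0=2 T3.r0=0
T0.r0=0 T1.r0=2 T3.r0=1
T0.r0=0 T1.r0=2 T3.r0=2
T0.r0=2 T1.r0=0 T3.r0=1
T0.r0=2 T1.r0=0 T3.r0=2
T0.r0=2 T1.r0=2 T3.r0=0
T0.r0=2 T1.r0=2 T3.r0=1
T0.r0=2 T1.r0=2 T3.r0=2

outcome vector order: (T0.r0,T1.r0,T3.r0)
|SC outcomes| = 10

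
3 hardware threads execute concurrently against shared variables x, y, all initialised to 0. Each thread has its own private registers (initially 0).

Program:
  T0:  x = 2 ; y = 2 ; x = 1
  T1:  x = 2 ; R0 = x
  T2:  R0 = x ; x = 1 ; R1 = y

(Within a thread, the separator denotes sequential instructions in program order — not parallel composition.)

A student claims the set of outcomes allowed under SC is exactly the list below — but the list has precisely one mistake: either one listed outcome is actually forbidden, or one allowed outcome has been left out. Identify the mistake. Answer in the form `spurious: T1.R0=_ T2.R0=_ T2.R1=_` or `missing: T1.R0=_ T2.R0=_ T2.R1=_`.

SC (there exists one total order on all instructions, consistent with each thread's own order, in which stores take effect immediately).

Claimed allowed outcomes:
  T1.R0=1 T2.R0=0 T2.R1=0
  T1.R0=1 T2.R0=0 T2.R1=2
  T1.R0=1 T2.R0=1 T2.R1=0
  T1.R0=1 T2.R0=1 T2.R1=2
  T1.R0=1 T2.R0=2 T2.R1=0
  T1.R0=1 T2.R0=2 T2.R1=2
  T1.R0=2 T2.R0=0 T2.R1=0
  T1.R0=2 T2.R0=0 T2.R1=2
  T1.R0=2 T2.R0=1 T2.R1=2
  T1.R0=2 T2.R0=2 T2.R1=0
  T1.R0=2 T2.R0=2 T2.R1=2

outcome vector order: (T1.R0,T2.R0,T2.R1)
SC (10): 100 102 112 120 122 200 202 212 220 222
claimed∖SC = {110}

spurious: T1.R0=1 T2.R0=1 T2.R1=0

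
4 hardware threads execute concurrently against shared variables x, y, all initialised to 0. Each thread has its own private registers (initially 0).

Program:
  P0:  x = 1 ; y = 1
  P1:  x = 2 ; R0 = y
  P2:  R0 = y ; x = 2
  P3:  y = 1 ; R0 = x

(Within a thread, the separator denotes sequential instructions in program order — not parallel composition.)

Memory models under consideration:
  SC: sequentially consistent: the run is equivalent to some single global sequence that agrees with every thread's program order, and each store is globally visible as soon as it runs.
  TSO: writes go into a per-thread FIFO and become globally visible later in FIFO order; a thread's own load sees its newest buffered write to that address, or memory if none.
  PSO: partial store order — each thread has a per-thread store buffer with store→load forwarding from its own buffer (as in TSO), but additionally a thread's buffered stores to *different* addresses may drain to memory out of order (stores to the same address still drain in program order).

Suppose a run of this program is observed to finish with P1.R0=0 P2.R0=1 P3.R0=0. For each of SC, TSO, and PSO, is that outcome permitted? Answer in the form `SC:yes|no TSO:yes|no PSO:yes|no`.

outcome vector order: (P1.R0,P2.R0,P3.R0)
[SC] allowed = {001 002 011 012 100 101 102 110 111 112}
[TSO] allowed = {000 001 002 010 011 012 100 101 102 110 111 112}
[PSO] allowed = {000 001 002 010 011 012 100 101 102 110 111 112}
target 010 ∈ {TSO,PSO}

SC:no TSO:yes PSO:yes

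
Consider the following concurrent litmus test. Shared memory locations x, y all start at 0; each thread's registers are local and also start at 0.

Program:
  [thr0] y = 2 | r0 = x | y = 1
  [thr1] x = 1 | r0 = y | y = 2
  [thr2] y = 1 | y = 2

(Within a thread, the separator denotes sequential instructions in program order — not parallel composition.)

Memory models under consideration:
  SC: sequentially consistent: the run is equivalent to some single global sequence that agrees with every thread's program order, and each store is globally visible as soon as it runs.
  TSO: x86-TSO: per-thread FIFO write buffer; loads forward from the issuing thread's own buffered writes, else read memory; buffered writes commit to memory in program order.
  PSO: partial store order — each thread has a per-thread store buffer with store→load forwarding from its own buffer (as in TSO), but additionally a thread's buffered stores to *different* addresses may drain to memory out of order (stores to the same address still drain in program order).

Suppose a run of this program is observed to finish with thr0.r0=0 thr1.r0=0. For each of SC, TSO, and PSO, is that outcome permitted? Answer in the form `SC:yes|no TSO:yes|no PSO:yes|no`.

SC:no TSO:yes PSO:yes

outcome vector order: (thr0.r0,thr1.r0)
SC (5): <0 1> <0 2> <1 0> <1 1> <1 2>
TSO (6): <0 0> <0 1> <0 2> <1 0> <1 1> <1 2>
PSO (6): <0 0> <0 1> <0 2> <1 0> <1 1> <1 2>
target <0 0> ∈ {TSO,PSO}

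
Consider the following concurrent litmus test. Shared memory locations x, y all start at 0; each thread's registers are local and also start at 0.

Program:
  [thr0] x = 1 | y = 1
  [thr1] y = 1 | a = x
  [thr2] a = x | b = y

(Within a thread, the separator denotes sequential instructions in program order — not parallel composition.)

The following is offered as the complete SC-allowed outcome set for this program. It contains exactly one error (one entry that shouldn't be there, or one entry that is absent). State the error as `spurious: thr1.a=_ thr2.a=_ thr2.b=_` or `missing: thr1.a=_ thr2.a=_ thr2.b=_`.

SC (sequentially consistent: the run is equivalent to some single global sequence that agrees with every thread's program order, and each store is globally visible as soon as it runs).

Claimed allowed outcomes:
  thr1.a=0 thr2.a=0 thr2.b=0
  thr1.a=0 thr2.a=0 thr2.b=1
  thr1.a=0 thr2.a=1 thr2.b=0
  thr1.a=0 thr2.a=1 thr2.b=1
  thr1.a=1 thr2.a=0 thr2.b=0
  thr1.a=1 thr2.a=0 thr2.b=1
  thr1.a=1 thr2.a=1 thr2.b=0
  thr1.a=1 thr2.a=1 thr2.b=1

spurious: thr1.a=0 thr2.a=1 thr2.b=0

outcome vector order: (thr1.a,thr2.a,thr2.b)
SC (7): (0,0,0) (0,0,1) (0,1,1) (1,0,0) (1,0,1) (1,1,0) (1,1,1)
claimed∖SC = {(0,1,0)}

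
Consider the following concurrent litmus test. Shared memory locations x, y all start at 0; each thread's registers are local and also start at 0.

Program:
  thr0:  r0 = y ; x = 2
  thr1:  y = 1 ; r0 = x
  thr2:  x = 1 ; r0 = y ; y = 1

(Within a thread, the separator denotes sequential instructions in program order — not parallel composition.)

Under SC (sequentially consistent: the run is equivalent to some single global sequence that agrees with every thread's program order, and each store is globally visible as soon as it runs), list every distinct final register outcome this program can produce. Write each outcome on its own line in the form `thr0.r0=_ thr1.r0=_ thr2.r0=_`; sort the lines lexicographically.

outcome vector order: (thr0.r0,thr1.r0,thr2.r0)
|SC outcomes| = 10

thr0.r0=0 thr1.r0=0 thr2.r0=1
thr0.r0=0 thr1.r0=1 thr2.r0=0
thr0.r0=0 thr1.r0=1 thr2.r0=1
thr0.r0=0 thr1.r0=2 thr2.r0=0
thr0.r0=0 thr1.r0=2 thr2.r0=1
thr0.r0=1 thr1.r0=0 thr2.r0=1
thr0.r0=1 thr1.r0=1 thr2.r0=0
thr0.r0=1 thr1.r0=1 thr2.r0=1
thr0.r0=1 thr1.r0=2 thr2.r0=0
thr0.r0=1 thr1.r0=2 thr2.r0=1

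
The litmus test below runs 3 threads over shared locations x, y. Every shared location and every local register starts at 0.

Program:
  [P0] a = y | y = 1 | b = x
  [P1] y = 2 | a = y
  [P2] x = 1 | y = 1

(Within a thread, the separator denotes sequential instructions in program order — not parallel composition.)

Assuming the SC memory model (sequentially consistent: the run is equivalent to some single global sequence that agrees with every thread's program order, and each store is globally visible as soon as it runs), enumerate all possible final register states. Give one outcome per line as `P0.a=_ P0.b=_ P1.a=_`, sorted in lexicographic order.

P0.a=0 P0.b=0 P1.a=1
P0.a=0 P0.b=0 P1.a=2
P0.a=0 P0.b=1 P1.a=1
P0.a=0 P0.b=1 P1.a=2
P0.a=1 P0.b=1 P1.a=1
P0.a=1 P0.b=1 P1.a=2
P0.a=2 P0.b=0 P1.a=1
P0.a=2 P0.b=0 P1.a=2
P0.a=2 P0.b=1 P1.a=1
P0.a=2 P0.b=1 P1.a=2

outcome vector order: (P0.a,P0.b,P1.a)
|SC outcomes| = 10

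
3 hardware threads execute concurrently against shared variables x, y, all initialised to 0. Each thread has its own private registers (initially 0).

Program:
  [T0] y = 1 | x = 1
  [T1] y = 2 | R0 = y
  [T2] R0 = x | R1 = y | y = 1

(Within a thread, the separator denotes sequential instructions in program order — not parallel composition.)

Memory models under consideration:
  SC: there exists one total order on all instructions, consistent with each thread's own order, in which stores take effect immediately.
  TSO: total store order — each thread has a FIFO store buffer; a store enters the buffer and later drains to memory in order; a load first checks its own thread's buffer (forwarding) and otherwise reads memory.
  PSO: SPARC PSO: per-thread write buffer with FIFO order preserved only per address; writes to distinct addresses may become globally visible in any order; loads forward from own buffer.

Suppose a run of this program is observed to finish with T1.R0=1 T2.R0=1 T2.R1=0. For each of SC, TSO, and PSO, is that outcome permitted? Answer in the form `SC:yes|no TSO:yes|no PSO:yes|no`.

outcome vector order: (T1.R0,T2.R0,T2.R1)
under SC → <1 0 0>, <1 0 1>, <1 0 2>, <1 1 1>, <1 1 2>, <2 0 0>, <2 0 1>, <2 0 2>, <2 1 1>, <2 1 2>
under TSO → <1 0 0>, <1 0 1>, <1 0 2>, <1 1 1>, <1 1 2>, <2 0 0>, <2 0 1>, <2 0 2>, <2 1 1>, <2 1 2>
under PSO → <1 0 0>, <1 0 1>, <1 0 2>, <1 1 0>, <1 1 1>, <1 1 2>, <2 0 0>, <2 0 1>, <2 0 2>, <2 1 0>, <2 1 1>, <2 1 2>
target <1 1 0> ∈ {PSO}

SC:no TSO:no PSO:yes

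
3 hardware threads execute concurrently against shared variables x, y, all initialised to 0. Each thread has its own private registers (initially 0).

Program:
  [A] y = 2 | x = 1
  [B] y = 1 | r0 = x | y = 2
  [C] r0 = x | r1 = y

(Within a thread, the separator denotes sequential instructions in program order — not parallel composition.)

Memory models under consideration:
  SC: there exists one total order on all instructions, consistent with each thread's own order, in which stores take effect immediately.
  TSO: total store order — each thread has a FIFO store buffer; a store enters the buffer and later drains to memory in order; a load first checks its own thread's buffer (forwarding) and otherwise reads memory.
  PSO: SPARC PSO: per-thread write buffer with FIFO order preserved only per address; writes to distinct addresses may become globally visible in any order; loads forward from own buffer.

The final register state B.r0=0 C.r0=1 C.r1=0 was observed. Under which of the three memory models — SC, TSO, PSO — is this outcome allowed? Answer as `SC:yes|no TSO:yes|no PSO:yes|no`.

SC:no TSO:no PSO:yes

outcome vector order: (B.r0,C.r0,C.r1)
SC (10): 000, 001, 002, 011, 012, 100, 101, 102, 111, 112
TSO (10): 000, 001, 002, 011, 012, 100, 101, 102, 111, 112
PSO (12): 000, 001, 002, 010, 011, 012, 100, 101, 102, 110, 111, 112
target 010 ∈ {PSO}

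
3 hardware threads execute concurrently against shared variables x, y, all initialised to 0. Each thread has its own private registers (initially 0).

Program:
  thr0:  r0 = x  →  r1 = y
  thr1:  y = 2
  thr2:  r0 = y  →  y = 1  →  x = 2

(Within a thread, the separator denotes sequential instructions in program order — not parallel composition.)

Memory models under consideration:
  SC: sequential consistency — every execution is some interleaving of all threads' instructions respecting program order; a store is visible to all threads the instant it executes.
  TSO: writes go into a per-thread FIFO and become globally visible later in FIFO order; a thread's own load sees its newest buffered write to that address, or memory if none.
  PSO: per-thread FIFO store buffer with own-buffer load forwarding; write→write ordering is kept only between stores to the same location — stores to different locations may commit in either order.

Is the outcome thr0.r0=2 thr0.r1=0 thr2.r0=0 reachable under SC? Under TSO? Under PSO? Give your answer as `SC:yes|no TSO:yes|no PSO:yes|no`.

outcome vector order: (thr0.r0,thr0.r1,thr2.r0)
SC (9): <0 0 0>, <0 0 2>, <0 1 0>, <0 1 2>, <0 2 0>, <0 2 2>, <2 1 0>, <2 1 2>, <2 2 0>
TSO (9): <0 0 0>, <0 0 2>, <0 1 0>, <0 1 2>, <0 2 0>, <0 2 2>, <2 1 0>, <2 1 2>, <2 2 0>
PSO (11): <0 0 0>, <0 0 2>, <0 1 0>, <0 1 2>, <0 2 0>, <0 2 2>, <2 0 0>, <2 1 0>, <2 1 2>, <2 2 0>, <2 2 2>
target <2 0 0> ∈ {PSO}

SC:no TSO:no PSO:yes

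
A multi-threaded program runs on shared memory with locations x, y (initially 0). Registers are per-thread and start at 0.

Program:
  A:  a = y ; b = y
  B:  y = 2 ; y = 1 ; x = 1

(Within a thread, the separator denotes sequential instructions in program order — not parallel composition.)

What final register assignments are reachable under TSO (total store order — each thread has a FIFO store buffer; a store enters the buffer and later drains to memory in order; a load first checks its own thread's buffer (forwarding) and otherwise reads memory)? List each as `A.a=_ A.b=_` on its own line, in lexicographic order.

A.a=0 A.b=0
A.a=0 A.b=1
A.a=0 A.b=2
A.a=1 A.b=1
A.a=2 A.b=1
A.a=2 A.b=2

outcome vector order: (A.a,A.b)
|TSO outcomes| = 6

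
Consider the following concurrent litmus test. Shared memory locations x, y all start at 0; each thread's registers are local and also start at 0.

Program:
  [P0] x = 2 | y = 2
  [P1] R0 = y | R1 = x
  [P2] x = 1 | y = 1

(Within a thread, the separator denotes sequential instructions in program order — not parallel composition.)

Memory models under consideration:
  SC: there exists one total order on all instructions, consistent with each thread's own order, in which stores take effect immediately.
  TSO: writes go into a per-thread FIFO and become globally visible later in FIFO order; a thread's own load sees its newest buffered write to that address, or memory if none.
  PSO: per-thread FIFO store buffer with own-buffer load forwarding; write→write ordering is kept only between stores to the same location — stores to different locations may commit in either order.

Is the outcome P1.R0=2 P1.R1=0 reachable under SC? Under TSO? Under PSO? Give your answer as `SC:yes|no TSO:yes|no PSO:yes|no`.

SC:no TSO:no PSO:yes

outcome vector order: (P1.R0,P1.R1)
[SC] allowed = {(0,0); (0,1); (0,2); (1,1); (1,2); (2,1); (2,2)}
[TSO] allowed = {(0,0); (0,1); (0,2); (1,1); (1,2); (2,1); (2,2)}
[PSO] allowed = {(0,0); (0,1); (0,2); (1,0); (1,1); (1,2); (2,0); (2,1); (2,2)}
target (2,0) ∈ {PSO}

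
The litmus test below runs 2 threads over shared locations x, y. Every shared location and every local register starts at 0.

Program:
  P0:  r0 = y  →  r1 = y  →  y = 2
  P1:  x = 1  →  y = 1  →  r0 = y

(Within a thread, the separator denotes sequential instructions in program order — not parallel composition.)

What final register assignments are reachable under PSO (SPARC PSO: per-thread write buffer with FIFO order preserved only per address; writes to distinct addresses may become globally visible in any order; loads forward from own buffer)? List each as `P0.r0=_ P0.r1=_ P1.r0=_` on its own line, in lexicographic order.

outcome vector order: (P0.r0,P0.r1,P1.r0)
|PSO outcomes| = 6

P0.r0=0 P0.r1=0 P1.r0=1
P0.r0=0 P0.r1=0 P1.r0=2
P0.r0=0 P0.r1=1 P1.r0=1
P0.r0=0 P0.r1=1 P1.r0=2
P0.r0=1 P0.r1=1 P1.r0=1
P0.r0=1 P0.r1=1 P1.r0=2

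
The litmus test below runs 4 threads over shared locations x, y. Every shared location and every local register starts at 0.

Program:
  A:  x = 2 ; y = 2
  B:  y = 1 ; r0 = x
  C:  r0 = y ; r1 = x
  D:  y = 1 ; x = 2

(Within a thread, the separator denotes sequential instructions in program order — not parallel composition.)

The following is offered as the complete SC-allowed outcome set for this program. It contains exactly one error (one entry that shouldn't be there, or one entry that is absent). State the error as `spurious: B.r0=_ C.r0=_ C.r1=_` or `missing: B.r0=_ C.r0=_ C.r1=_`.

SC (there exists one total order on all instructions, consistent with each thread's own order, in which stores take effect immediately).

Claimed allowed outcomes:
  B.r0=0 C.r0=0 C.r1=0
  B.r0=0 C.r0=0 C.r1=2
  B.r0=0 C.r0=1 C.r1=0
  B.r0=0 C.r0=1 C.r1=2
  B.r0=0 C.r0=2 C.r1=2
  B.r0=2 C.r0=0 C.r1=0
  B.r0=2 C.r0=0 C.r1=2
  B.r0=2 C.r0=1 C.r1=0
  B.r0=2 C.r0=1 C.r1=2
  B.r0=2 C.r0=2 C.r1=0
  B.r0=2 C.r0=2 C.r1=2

spurious: B.r0=2 C.r0=2 C.r1=0

outcome vector order: (B.r0,C.r0,C.r1)
SC (10): <0 0 0>, <0 0 2>, <0 1 0>, <0 1 2>, <0 2 2>, <2 0 0>, <2 0 2>, <2 1 0>, <2 1 2>, <2 2 2>
claimed∖SC = {<2 2 0>}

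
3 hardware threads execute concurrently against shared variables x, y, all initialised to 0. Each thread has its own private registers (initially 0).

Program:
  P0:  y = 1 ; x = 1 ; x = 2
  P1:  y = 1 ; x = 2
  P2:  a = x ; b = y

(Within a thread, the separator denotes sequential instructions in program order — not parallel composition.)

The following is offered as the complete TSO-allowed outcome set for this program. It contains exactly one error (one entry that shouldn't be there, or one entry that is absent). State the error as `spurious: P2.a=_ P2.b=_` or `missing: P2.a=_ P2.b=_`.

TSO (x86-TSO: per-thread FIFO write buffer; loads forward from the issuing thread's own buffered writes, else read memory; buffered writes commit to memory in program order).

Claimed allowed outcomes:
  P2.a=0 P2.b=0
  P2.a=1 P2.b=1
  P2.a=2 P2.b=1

outcome vector order: (P2.a,P2.b)
[TSO] allowed = {(0,0), (0,1), (1,1), (2,1)}
TSO∖claimed = {(0,1)}

missing: P2.a=0 P2.b=1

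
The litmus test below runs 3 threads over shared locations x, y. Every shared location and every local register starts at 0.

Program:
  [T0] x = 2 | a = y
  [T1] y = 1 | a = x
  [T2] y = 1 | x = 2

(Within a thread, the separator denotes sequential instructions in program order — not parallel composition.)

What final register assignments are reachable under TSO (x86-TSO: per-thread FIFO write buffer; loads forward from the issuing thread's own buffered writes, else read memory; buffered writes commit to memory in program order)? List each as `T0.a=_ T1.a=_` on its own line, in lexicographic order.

outcome vector order: (T0.a,T1.a)
|TSO outcomes| = 4

T0.a=0 T1.a=0
T0.a=0 T1.a=2
T0.a=1 T1.a=0
T0.a=1 T1.a=2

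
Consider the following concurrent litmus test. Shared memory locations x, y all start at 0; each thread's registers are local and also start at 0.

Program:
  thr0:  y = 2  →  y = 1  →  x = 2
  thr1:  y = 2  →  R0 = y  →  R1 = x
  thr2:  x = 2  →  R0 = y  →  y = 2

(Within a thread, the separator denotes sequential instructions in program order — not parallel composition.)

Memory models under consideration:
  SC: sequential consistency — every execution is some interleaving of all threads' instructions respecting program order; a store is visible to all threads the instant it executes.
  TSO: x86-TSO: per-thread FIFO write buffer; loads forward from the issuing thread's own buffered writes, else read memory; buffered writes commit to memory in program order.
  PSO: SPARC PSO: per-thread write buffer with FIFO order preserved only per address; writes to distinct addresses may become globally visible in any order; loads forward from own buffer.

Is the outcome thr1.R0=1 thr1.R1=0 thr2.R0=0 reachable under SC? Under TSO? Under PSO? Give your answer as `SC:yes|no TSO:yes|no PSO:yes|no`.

outcome vector order: (thr1.R0,thr1.R1,thr2.R0)
SC (9): (1,0,1) (1,2,0) (1,2,1) (1,2,2) (2,0,1) (2,0,2) (2,2,0) (2,2,1) (2,2,2)
TSO (12): (1,0,0) (1,0,1) (1,0,2) (1,2,0) (1,2,1) (1,2,2) (2,0,0) (2,0,1) (2,0,2) (2,2,0) (2,2,1) (2,2,2)
PSO (12): (1,0,0) (1,0,1) (1,0,2) (1,2,0) (1,2,1) (1,2,2) (2,0,0) (2,0,1) (2,0,2) (2,2,0) (2,2,1) (2,2,2)
target (1,0,0) ∈ {TSO,PSO}

SC:no TSO:yes PSO:yes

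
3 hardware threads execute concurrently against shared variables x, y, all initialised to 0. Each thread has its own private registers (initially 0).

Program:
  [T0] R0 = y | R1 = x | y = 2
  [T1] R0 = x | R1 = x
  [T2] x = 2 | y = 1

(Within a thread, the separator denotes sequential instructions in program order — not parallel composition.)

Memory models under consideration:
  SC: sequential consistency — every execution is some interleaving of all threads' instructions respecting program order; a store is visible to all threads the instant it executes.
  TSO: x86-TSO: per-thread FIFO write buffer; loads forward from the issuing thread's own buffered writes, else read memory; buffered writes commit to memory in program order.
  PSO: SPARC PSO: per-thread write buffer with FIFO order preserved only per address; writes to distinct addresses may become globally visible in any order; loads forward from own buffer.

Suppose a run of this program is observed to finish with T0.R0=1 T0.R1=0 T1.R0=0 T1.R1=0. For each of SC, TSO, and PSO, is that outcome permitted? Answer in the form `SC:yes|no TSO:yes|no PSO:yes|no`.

SC:no TSO:no PSO:yes

outcome vector order: (T0.R0,T0.R1,T1.R0,T1.R1)
under SC → (0,0,0,0); (0,0,0,2); (0,0,2,2); (0,2,0,0); (0,2,0,2); (0,2,2,2); (1,2,0,0); (1,2,0,2); (1,2,2,2)
under TSO → (0,0,0,0); (0,0,0,2); (0,0,2,2); (0,2,0,0); (0,2,0,2); (0,2,2,2); (1,2,0,0); (1,2,0,2); (1,2,2,2)
under PSO → (0,0,0,0); (0,0,0,2); (0,0,2,2); (0,2,0,0); (0,2,0,2); (0,2,2,2); (1,0,0,0); (1,0,0,2); (1,0,2,2); (1,2,0,0); (1,2,0,2); (1,2,2,2)
target (1,0,0,0) ∈ {PSO}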